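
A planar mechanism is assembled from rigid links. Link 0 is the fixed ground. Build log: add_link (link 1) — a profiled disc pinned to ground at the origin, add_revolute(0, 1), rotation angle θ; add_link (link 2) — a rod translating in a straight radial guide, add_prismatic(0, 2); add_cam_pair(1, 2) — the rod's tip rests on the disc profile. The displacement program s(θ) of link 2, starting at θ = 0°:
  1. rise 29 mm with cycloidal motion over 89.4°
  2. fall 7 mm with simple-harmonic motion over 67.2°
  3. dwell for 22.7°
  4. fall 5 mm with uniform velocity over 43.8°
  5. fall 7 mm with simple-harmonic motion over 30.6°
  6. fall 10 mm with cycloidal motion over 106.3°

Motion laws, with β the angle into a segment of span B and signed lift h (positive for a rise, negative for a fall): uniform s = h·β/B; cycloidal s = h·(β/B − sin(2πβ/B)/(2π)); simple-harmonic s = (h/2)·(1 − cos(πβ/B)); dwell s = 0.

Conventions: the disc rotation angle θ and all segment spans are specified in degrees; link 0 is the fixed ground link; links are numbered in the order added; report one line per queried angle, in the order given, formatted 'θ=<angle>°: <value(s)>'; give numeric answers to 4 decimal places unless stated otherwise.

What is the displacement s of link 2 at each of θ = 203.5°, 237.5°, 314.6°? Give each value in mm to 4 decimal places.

seg 1 [0°–89.4°] cycloidal, h=29: full span → s += 29 → s = 29.0000
seg 2 [89.4°–156.6°] simple-harmonic, h=-7: full span → s += -7 → s = 22.0000
seg 3 [156.6°–179.3°] dwell: s stays 22.0000
seg 4 [179.3°–223.1°] uniform, h=-5: θ=203.5° here. β=24.2, B=43.8. -5·24.2/43.8 = -2.7626 → s = 19.2374
seg 4 [179.3°–223.1°] uniform, h=-5: full span → s += -5 → s = 17.0000
seg 5 [223.1°–253.7°] simple-harmonic, h=-7: θ=237.5° here. β=14.4, B=30.6. -7/2·(1 − cos(π·0.4706)) = -3.1771 → s = 13.8229
seg 5 [223.1°–253.7°] simple-harmonic, h=-7: full span → s += -7 → s = 10.0000
seg 6 [253.7°–360°] cycloidal, h=-10: θ=314.6° here. β=60.9, B=106.3. -10·(0.5729 − sin(2π·0.5729)/(2π)) = -6.4329 → s = 3.5671

θ=203.5°: 19.2374
θ=237.5°: 13.8229
θ=314.6°: 3.5671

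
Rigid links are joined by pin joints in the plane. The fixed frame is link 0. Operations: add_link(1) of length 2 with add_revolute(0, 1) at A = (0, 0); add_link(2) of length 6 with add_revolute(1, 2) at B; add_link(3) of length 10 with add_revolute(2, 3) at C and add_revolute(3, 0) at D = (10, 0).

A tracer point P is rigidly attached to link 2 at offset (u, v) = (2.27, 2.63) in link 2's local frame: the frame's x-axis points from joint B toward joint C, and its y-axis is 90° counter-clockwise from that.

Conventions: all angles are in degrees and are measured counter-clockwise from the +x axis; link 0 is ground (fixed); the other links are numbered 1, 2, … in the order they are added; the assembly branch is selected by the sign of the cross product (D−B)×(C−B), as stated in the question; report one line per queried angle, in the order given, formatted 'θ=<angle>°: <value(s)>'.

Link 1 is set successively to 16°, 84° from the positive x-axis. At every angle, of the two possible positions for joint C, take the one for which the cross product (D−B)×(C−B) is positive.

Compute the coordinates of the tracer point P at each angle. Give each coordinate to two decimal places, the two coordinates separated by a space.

A=(0,0), D=(10.00,0)
θ=16°: B = A + 2.00·(cos16°, sin16°) = (1.9225, 0.5513)
θ=16°: |BD| = 8.0963
θ=16°: circle(B,6.00) ∩ circle(D,10.00): a=0.0957, h=5.9992
θ=16°:   candidates: C₊=(2.4265,6.5301) cross=48.571; C₋=(1.6095,-5.4406) cross=-48.571
θ=16°:   branch + wants cross > 0 → take C=(2.4265,6.5301) (cross=48.571)
θ=16°: ex = (C−B)/|BC| = (0.0840,0.9965); ey = (-0.9965,0.0840)
θ=16°: P = B + 2.27·ex + 2.63·ey = (-0.5075,3.0342)
θ=84°: B = A + 2.00·(cos84°, sin84°) = (0.2091, 1.9890)
θ=84°: |BD| = 9.9909
θ=84°: circle(B,6.00) ∩ circle(D,10.00): a=1.7926, h=5.7260
θ=84°:   candidates: C₊=(3.1057,7.2435) cross=57.208; C₋=(0.8258,-3.9792) cross=-57.208
θ=84°:   branch + wants cross > 0 → take C=(3.1057,7.2435) (cross=57.208)
θ=84°: ex = (C−B)/|BC| = (0.4828,0.8757); ey = (-0.8757,0.4828)
θ=84°: P = B + 2.27·ex + 2.63·ey = (-0.9983,5.2467)

θ=16°: -0.51 3.03
θ=84°: -1.00 5.25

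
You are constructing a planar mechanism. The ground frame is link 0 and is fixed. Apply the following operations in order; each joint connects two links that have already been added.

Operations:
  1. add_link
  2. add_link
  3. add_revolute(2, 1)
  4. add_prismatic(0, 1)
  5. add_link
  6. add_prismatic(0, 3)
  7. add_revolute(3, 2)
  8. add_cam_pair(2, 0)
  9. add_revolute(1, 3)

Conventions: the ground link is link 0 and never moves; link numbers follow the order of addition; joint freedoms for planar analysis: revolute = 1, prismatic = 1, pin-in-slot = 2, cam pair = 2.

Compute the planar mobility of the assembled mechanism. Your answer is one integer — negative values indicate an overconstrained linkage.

L=1 J1=0 J2=0
add link → L=2 J1=0 J2=0
add link → L=3 J1=0 J2=0
R@2,1 dof=1 J1 → L=3 J1=1 J2=0
P@0,1 dof=1 J1 → L=3 J1=2 J2=0
add link → L=4 J1=2 J2=0
P@0,3 dof=1 J1 → L=4 J1=3 J2=0
R@3,2 dof=1 J1 → L=4 J1=4 J2=0
C@2,0 dof=2 J2 → L=4 J1=4 J2=1
R@1,3 dof=1 J1 → L=4 J1=5 J2=1
M=3(L−1)−2J1−J2=3·3−2·5−1=-2

M = -2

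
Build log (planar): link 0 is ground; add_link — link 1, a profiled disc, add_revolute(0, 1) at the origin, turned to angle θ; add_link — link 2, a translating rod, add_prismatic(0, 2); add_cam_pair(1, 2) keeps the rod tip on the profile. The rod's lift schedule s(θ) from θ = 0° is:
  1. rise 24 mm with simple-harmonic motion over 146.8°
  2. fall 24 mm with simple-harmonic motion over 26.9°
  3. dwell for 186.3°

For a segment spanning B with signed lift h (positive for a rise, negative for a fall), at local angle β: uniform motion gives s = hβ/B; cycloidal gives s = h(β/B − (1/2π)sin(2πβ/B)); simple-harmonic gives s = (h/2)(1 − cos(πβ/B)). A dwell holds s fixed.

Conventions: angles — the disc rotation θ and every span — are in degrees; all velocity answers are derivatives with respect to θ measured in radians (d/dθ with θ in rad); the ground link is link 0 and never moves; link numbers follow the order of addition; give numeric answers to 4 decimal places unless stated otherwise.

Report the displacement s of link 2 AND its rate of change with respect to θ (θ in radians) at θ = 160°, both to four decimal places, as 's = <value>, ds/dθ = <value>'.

seg 1 [0°–146.8°] simple-harmonic, h=24: full span → s += 24 → s = 24.0000
seg 2 [146.8°–173.7°] simple-harmonic, h=-24: θ=160° here. β=13.2, B=26.9. -24/2·(1 − cos(π·0.4907)) = -11.6497 → s = 12.3503
velocity in seg [146.8°–173.7°] (simple-harmonic), θ in radians: β = 13.2° = 0.2304 rad, B = 26.9° = 0.4695 rad; ds/dθ = (πh/(2B)) sin(πβ/B) = (π·(-24)/(2·0.4695)) sin(π·0.4907) = -80.263175 mm/rad

s = 12.3503, ds/dθ = -80.2632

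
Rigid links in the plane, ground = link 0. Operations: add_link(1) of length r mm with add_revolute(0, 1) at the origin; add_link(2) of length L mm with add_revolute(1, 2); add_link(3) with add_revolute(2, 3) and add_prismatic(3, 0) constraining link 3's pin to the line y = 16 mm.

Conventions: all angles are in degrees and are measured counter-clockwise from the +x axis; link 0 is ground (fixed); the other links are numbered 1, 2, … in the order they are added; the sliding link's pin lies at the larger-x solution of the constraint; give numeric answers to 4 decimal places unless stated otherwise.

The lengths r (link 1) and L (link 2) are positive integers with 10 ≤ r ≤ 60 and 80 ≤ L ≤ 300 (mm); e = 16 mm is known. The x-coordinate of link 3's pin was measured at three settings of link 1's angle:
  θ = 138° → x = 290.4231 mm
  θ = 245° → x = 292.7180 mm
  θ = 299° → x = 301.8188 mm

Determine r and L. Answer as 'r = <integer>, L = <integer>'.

constraint per measurement: (x − r cos θ)² + (r sin θ − e)² = L²
subtracting the θ₁ and θ₂ equations cancels the r² and L² terms:
r = (x₁² − x₂²) / (2[(x₁cos θ₁ + e sin θ₁) − (x₂cos θ₂ + e sin θ₂)]) = 10.0002 → r = 10
L² = (x₁ − r cos θ₁)² + (r sin θ₁ − e)² = 88803.9837 → L = 298.0000 → L = 298
check at θ₃=299°: x = 301.8188 (printed 301.8188) ✓

r = 10, L = 298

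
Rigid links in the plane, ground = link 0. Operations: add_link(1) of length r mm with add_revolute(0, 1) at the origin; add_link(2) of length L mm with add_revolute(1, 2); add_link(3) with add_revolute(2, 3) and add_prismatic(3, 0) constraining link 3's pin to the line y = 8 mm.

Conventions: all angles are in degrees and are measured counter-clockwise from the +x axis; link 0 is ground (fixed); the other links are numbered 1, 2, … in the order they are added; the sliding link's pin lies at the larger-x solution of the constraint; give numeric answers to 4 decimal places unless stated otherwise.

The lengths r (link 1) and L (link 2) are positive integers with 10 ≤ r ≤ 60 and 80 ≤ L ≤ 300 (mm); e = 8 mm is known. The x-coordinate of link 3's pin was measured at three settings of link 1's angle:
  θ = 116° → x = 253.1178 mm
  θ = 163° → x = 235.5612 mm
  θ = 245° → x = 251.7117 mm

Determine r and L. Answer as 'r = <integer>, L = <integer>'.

constraint per measurement: (x − r cos θ)² + (r sin θ − e)² = L²
subtracting the θ₁ and θ₂ equations cancels the r² and L² terms:
r = (x₁² − x₂²) / (2[(x₁cos θ₁ + e sin θ₁) − (x₂cos θ₂ + e sin θ₂)]) = 36.0001 → r = 36
L² = (x₁ − r cos θ₁)² + (r sin θ₁ − e)² = 72900.0022 → L = 270.0000 → L = 270
check at θ₃=245°: x = 251.7117 (printed 251.7117) ✓

r = 36, L = 270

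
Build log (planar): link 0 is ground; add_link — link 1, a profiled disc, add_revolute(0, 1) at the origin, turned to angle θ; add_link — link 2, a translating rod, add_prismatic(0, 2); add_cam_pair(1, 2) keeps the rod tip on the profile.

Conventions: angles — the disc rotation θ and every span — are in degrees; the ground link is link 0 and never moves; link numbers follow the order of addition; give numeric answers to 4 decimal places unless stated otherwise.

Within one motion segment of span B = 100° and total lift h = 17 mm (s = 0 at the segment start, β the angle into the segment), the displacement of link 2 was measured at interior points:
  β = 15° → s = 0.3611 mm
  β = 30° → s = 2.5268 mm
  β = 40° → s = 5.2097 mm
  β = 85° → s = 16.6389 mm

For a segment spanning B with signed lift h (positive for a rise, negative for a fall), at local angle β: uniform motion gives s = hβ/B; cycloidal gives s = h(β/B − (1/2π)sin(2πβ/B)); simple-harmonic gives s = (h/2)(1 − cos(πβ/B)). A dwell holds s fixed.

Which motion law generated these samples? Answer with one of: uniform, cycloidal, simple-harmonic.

candidates at β/B = r: uniform s = h·r (linear in β); cycloidal s = h·(r − sin(2πr)/(2π)); simple-harmonic s = (h/2)(1 − cos(πr))
β=15°: printed 0.3611 | uniform 2.5500, cycloidal 0.3611, simple-harmonic 0.9264
β=30°: printed 2.5268 | uniform 5.1000, cycloidal 2.5268, simple-harmonic 3.5038
β=40°: printed 5.2097 | uniform 6.8000, cycloidal 5.2097, simple-harmonic 5.8734
β=85°: printed 16.6389 | uniform 14.4500, cycloidal 16.6389, simple-harmonic 16.0736
only one law matches every sample → cycloidal

cycloidal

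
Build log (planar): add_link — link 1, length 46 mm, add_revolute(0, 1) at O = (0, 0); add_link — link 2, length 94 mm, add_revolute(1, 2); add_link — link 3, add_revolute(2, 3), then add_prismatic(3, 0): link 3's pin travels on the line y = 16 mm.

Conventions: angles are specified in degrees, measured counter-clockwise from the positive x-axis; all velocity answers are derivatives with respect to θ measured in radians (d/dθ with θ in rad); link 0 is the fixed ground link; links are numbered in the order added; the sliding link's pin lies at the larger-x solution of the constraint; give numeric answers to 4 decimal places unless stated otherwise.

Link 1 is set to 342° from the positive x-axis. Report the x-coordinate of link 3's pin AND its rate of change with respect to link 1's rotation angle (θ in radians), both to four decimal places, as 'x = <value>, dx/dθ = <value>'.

geometry: r = 46 mm, L = 94 mm, e = 16 mm
crank pin P = (r cos θ, r sin θ) = (43.748600, -14.214782)
h = r sin θ − e = -14.214782 − 16 = -30.214782
x = r cos θ + √(L² − h²) = 43.748600 + 89.011611 = 132.760211
dx/dθ = −r sin θ − h·r cos θ/√(L² − h²) (θ in radians; h = -30.214782) = 29.065141

x = 132.7602, dx/dθ = 29.0651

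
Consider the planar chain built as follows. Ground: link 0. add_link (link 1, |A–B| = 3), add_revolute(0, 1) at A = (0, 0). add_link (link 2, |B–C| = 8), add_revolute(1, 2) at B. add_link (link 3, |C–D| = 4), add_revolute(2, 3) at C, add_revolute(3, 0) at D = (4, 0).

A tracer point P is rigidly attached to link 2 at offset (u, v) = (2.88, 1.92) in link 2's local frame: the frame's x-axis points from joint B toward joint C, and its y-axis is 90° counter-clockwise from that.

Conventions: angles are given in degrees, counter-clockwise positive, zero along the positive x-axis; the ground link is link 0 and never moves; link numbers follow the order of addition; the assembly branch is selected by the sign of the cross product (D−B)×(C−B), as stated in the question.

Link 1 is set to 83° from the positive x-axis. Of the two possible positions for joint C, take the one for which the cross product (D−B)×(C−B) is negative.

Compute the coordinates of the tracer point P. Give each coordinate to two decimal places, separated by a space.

A=(0,0), D=(4.00,0)
B = A + 3.00·(cos83°, sin83°) = (0.3656, 2.9776)
|BD| = 4.6984
circle(B,8.00) ∩ circle(D,4.00): a=7.4573, h=2.8963
  candidates: C₊=(7.9696,0.4919) cross=13.608; C₋=(4.2986,-3.9888) cross=-13.608
  branch - wants cross < 0 → take C=(4.2986,-3.9888) (cross=-13.608)
ex = (C−B)/|BC| = (0.4916,-0.8708); ey = (0.8708,0.4916)
P = B + 2.88·ex + 1.92·ey = (3.4534,1.4136)

3.45 1.41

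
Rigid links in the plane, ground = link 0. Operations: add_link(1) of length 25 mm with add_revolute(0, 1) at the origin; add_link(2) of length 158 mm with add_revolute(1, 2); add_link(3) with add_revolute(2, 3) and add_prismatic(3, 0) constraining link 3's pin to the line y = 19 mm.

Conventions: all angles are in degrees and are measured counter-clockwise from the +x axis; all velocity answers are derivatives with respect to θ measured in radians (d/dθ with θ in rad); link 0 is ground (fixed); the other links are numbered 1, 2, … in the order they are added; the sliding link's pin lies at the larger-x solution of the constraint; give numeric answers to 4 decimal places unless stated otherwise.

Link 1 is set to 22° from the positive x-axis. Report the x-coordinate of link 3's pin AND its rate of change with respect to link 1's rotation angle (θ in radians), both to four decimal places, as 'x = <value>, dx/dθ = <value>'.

geometry: r = 25 mm, L = 158 mm, e = 19 mm
crank pin P = (r cos θ, r sin θ) = (23.179596, 9.365165)
h = r sin θ − e = 9.365165 − 19 = -9.634835
x = r cos θ + √(L² − h²) = 23.179596 + 157.705960 = 180.885557
dx/dθ = −r sin θ − h·r cos θ/√(L² − h²) (θ in radians; h = -9.634835) = -7.949038

x = 180.8856, dx/dθ = -7.9490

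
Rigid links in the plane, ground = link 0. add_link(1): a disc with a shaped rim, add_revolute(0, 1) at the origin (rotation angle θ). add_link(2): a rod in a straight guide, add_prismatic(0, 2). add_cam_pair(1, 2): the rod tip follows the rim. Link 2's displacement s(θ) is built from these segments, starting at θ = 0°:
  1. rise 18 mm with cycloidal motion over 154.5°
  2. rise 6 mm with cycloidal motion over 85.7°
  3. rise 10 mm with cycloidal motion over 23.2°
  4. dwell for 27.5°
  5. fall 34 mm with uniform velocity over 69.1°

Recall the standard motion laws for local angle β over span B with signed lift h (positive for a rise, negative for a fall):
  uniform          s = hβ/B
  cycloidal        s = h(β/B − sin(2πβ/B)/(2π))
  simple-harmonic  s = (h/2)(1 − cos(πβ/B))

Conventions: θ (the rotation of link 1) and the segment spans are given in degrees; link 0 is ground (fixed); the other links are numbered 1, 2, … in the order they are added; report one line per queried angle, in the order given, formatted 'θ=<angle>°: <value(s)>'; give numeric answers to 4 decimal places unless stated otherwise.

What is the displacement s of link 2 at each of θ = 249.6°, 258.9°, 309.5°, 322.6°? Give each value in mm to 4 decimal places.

segment 1 (0° to 154.5°, cycloidal, h = 18) is passed completely: s = 0.0000 + (18) = 18.0000
segment 2 (154.5° to 240.2°, cycloidal, h = 6) is passed completely: s = 18.0000 + (6) = 24.0000
θ = 249.6° falls in segment 3 (240.2° to 263.4°, cycloidal, h = 10): β = 249.6 − 240.2 = 9.4°, B = 23.2°; Δs = 10·(0.4052 − sin(2π·0.4052)/(2π)) = 3.1586; s = 24.0000 + 3.1586 = 27.1586
θ = 258.9° falls in segment 3 (240.2° to 263.4°, cycloidal, h = 10): β = 258.9 − 240.2 = 18.7°, B = 23.2°; Δs = 10·(0.8060 − sin(2π·0.8060)/(2π)) = 9.5543; s = 24.0000 + 9.5543 = 33.5543
segment 3 (240.2° to 263.4°, cycloidal, h = 10) is passed completely: s = 24.0000 + (10) = 34.0000
segment 4 (263.4° to 290.9°, dwell): s unchanged at 34.0000
θ = 309.5° falls in segment 5 (290.9° to 360°, uniform, h = -34): β = 309.5 − 290.9 = 18.6°, B = 69.1°; Δs = -34·18.6/69.1 = -9.1520; s = 34.0000 − 9.1520 = 24.8480
θ = 322.6° falls in segment 5 (290.9° to 360°, uniform, h = -34): β = 322.6 − 290.9 = 31.7°, B = 69.1°; Δs = -34·31.7/69.1 = -15.5977; s = 34.0000 − 15.5977 = 18.4023

θ=249.6°: 27.1586
θ=258.9°: 33.5543
θ=309.5°: 24.8480
θ=322.6°: 18.4023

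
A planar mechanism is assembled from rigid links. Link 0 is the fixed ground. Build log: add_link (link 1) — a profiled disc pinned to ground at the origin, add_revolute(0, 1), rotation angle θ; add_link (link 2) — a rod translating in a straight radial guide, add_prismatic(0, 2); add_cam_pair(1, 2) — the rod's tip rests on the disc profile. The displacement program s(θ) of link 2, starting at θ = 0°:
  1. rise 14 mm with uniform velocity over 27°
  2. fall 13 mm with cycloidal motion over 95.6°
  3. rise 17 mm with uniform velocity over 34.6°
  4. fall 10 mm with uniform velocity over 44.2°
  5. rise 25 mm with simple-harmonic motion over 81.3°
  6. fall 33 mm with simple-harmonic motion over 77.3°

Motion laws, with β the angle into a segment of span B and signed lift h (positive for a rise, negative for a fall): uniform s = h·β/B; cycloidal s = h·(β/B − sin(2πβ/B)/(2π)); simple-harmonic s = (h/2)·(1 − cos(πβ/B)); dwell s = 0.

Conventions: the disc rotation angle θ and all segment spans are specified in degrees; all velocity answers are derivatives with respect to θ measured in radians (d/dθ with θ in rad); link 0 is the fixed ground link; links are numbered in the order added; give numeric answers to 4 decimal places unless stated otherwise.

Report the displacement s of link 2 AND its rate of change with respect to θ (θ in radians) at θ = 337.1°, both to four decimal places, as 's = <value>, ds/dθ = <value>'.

seg 1 [0°–27°] uniform, h=14: full span → s += 14 → s = 14.0000
seg 2 [27°–122.6°] cycloidal, h=-13: full span → s += -13 → s = 1.0000
seg 3 [122.6°–157.2°] uniform, h=17: full span → s += 17 → s = 18.0000
seg 4 [157.2°–201.4°] uniform, h=-10: full span → s += -10 → s = 8.0000
seg 5 [201.4°–282.7°] simple-harmonic, h=25: full span → s += 25 → s = 33.0000
seg 6 [282.7°–360°] simple-harmonic, h=-33: θ=337.1° here. β=54.4, B=77.3. -33/2·(1 − cos(π·0.7038)) = -26.3551 → s = 6.6449
velocity in seg [282.7°–360°] (simple-harmonic), θ in radians: β = 54.4° = 0.9495 rad, B = 77.3° = 1.3491 rad; ds/dθ = (πh/(2B)) sin(πβ/B) = (π·(-33)/(2·1.3491)) sin(π·0.7038) = -30.815510 mm/rad

s = 6.6449, ds/dθ = -30.8155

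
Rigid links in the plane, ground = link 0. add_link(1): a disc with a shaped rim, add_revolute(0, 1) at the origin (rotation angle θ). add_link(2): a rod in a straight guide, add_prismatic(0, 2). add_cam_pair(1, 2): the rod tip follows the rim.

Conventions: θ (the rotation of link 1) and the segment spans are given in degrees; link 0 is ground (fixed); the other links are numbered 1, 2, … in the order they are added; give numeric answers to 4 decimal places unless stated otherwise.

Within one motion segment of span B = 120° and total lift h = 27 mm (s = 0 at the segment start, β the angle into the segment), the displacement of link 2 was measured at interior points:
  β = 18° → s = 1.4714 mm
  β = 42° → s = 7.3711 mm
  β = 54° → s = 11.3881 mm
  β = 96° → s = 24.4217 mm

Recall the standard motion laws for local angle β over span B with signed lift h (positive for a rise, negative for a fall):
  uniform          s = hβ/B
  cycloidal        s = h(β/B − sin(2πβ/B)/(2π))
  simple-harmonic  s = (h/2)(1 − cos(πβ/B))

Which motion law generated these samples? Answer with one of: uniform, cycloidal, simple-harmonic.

candidates at β/B = r: uniform s = h·r (linear in β); cycloidal s = h·(r − sin(2πr)/(2π)); simple-harmonic s = (h/2)(1 − cos(πr))
β=18°: printed 1.4714 | uniform 4.0500, cycloidal 0.5735, simple-harmonic 1.4714
β=42°: printed 7.3711 | uniform 9.4500, cycloidal 5.9735, simple-harmonic 7.3711
β=54°: printed 11.3881 | uniform 12.1500, cycloidal 10.8221, simple-harmonic 11.3881
β=96°: printed 24.4217 | uniform 21.6000, cycloidal 25.6869, simple-harmonic 24.4217
only one law matches every sample → simple-harmonic

simple-harmonic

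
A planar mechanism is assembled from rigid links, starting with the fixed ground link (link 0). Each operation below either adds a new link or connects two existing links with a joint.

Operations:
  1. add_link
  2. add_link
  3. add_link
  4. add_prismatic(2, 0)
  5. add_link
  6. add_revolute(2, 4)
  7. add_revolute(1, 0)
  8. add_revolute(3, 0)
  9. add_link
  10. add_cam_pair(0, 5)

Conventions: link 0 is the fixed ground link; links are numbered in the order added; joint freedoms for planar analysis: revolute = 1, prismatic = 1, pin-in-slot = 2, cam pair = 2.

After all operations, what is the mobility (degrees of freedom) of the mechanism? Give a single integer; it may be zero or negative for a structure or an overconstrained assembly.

(L,J1,J2)=(1,0,0); link0 fixed
link1: (2,0,0)
link2: (3,0,0)
link3: (4,0,0)
P 2-0 [J1]: (4,1,0)
link4: (5,1,0)
R 2-4 [J1]: (5,2,0)
R 1-0 [J1]: (5,3,0)
R 3-0 [J1]: (5,4,0)
link5: (6,4,0)
C 0-5 [J2]: (6,4,1)
Grübler: 3·5 − 2·4 − 1 = 6

M = 6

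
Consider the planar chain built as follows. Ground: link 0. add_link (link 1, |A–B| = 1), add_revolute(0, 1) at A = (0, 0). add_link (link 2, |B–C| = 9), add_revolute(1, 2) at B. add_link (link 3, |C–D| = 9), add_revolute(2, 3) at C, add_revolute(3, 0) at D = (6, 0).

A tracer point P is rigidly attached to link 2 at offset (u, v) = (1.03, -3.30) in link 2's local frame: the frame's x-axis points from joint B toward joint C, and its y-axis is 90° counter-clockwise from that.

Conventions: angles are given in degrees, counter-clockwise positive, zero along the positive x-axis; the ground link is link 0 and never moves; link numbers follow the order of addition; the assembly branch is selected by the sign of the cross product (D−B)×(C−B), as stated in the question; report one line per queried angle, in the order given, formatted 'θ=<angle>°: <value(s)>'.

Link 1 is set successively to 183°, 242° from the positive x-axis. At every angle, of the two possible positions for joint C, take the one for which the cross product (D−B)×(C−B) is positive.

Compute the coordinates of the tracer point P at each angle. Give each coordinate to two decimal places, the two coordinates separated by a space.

A=(0,0), D=(6.00,0)
θ=183°: B = A + 1.00·(cos183°, sin183°) = (-0.9986, -0.0523)
θ=183°: |BD| = 6.9988
θ=183°: circle(B,9.00) ∩ circle(D,9.00): a=3.4994, h=8.2918
θ=183°:   candidates: C₊=(2.4387,8.2654) cross=58.033; C₋=(2.5627,-8.3177) cross=-58.033
θ=183°:   branch + wants cross > 0 → take C=(2.4387,8.2654) (cross=58.033)
θ=183°: ex = (C−B)/|BC| = (0.3819,0.9242); ey = (-0.9242,0.3819)
θ=183°: P = B + 1.03·ex + -3.30·ey = (2.4446,-0.3608)
θ=242°: B = A + 1.00·(cos242°, sin242°) = (-0.4695, -0.8829)
θ=242°: |BD| = 6.5294
θ=242°: circle(B,9.00) ∩ circle(D,9.00): a=3.2647, h=8.3870
θ=242°:   candidates: C₊=(1.6311,7.8685) cross=54.762; C₋=(3.8994,-8.7514) cross=-54.762
θ=242°:   branch + wants cross > 0 → take C=(1.6311,7.8685) (cross=54.762)
θ=242°: ex = (C−B)/|BC| = (0.2334,0.9724); ey = (-0.9724,0.2334)
θ=242°: P = B + 1.03·ex + -3.30·ey = (2.9798,-0.6516)

θ=183°: 2.44 -0.36
θ=242°: 2.98 -0.65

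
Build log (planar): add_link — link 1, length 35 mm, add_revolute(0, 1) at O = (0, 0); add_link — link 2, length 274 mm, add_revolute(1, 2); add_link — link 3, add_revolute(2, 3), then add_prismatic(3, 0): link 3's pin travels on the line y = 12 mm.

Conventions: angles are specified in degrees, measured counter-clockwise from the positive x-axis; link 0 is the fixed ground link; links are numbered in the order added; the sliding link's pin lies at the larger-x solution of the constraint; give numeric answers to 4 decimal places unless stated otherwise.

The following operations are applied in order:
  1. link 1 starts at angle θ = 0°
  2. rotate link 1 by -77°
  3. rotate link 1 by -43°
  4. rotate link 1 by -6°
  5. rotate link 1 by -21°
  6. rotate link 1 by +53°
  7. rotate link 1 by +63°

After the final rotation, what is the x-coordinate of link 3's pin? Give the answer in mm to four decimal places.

geometry: r = 35 mm, L = 274 mm, e = 12 mm; θ starts at 0°
rotate link 1 by -77°: θ ← 0° -77° = -77°
rotate link 1 by -43°: θ ← -77° -43° = -120°
rotate link 1 by -6°: θ ← -120° -6° = -126°
rotate link 1 by -21°: θ ← -126° -21° = -147°
rotate link 1 by +53°: θ ← -147° +53° = -94°
rotate link 1 by +63°: θ ← -94° +63° = -31°
crank pin P = (r cos θ, r sin θ) = (30.000856, -18.026333)
h = r sin θ − e = -18.026333 − 12 = -30.026333
x = r cos θ + √(L² − h²) = 30.000856 + 272.349811 = 302.350666

302.3507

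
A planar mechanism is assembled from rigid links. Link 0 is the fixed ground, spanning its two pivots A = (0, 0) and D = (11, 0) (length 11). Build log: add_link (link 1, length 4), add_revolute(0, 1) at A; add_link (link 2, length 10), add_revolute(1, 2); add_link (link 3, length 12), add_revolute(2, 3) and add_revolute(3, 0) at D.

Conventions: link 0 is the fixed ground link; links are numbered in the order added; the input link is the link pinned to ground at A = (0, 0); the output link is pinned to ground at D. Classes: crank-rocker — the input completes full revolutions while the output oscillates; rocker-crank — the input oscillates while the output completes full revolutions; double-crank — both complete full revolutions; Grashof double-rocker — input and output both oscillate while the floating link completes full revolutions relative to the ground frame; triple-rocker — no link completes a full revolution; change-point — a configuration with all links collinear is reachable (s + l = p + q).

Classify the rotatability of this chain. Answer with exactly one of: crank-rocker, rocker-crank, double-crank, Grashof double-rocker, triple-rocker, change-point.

lengths: ground=11, input=4, coupler=10, output=12
sorted: s=4 (shortest), l=12 (longest), p+q=21
s + l = 16 vs p + q = 21
s + l < p + q (Grashof) with shortest = input link → crank-rocker

crank-rocker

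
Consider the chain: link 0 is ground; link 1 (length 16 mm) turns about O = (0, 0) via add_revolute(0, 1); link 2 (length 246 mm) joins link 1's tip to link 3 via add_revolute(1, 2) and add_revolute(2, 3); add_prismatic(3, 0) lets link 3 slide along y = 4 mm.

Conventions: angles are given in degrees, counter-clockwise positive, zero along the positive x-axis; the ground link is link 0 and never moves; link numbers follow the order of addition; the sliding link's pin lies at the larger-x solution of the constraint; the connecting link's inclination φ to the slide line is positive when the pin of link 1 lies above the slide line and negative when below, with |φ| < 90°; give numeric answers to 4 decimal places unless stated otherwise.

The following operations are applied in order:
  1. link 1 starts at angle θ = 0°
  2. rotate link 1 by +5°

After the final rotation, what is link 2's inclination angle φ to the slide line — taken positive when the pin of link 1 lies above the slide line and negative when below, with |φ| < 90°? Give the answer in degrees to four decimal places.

geometry: r = 16 mm, L = 246 mm, e = 4 mm; θ starts at 0°
rotate link 1 by +5°: θ ← 0° +5° = 5°
h = r sin θ − e = 1.394492 − 4 = -2.605508
sin φ = h / L = -2.605508 / 246 = -0.01059150
φ = arcsin(-0.01059150) = -0.606859°

-0.6069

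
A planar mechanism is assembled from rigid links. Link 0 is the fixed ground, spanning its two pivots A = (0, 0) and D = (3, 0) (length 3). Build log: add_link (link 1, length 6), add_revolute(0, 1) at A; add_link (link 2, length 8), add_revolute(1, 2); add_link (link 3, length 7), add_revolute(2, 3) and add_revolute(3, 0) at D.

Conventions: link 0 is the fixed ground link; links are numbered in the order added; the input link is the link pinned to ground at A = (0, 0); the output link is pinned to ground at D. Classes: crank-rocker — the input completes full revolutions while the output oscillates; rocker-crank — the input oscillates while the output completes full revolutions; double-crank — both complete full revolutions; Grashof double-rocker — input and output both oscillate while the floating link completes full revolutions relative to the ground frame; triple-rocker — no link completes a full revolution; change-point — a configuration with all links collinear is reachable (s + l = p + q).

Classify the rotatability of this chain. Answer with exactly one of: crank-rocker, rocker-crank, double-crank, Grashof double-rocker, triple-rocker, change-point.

lengths: ground=3, input=6, coupler=8, output=7
sorted: s=3 (shortest), l=8 (longest), p+q=13
s + l = 11 vs p + q = 13
s + l < p + q (Grashof) with shortest = ground link → double-crank

double-crank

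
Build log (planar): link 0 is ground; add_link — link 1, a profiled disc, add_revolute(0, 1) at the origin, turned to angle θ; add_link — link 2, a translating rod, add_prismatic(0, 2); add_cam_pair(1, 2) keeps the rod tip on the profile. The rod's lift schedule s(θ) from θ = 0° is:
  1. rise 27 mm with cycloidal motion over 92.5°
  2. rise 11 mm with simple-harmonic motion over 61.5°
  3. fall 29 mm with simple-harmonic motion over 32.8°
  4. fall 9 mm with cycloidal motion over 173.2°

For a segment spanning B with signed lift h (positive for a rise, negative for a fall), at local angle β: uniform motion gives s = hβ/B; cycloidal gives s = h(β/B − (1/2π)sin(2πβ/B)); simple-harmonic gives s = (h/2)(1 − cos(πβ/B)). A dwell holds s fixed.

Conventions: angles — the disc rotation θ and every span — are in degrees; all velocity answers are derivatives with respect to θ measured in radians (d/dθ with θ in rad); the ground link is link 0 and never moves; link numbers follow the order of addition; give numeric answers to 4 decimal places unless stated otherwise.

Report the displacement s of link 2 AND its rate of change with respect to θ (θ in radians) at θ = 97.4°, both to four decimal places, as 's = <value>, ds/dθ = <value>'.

seg 1 [0°–92.5°] cycloidal, h=27: full span → s += 27 → s = 27.0000
seg 2 [92.5°–154°] simple-harmonic, h=11: θ=97.4° here. β=4.9, B=61.5. 11/2·(1 − cos(π·0.0797)) = 0.1714 → s = 27.1714
velocity in seg [92.5°–154°] (simple-harmonic), θ in radians: β = 4.9° = 0.0855 rad, B = 61.5° = 1.0734 rad; ds/dθ = (πh/(2B)) sin(πβ/B) = (π·11/(2·1.0734)) sin(π·0.0797) = 3.987369 mm/rad

s = 27.1714, ds/dθ = 3.9874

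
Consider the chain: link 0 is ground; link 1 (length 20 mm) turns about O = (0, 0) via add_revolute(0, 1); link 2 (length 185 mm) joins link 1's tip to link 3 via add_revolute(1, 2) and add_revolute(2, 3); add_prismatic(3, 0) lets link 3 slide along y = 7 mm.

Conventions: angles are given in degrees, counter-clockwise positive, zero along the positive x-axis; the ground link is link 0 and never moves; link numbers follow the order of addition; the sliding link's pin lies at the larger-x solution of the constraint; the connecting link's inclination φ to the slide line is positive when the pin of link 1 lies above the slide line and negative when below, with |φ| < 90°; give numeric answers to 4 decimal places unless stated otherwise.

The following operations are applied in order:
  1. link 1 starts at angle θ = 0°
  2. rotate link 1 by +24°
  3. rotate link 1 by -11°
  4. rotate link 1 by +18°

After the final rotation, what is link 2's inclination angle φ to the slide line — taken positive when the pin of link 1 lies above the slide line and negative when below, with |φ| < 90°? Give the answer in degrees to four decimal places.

geometry: r = 20 mm, L = 185 mm, e = 7 mm; θ starts at 0°
rotate link 1 by +24°: θ ← 0° +24° = 24°
rotate link 1 by -11°: θ ← 24° -11° = 13°
rotate link 1 by +18°: θ ← 13° +18° = 31°
h = r sin θ − e = 10.300761 − 7 = 3.300761
sin φ = h / L = 3.300761 / 185 = 0.01784195
φ = arcsin(0.01784195) = 1.022323°

1.0223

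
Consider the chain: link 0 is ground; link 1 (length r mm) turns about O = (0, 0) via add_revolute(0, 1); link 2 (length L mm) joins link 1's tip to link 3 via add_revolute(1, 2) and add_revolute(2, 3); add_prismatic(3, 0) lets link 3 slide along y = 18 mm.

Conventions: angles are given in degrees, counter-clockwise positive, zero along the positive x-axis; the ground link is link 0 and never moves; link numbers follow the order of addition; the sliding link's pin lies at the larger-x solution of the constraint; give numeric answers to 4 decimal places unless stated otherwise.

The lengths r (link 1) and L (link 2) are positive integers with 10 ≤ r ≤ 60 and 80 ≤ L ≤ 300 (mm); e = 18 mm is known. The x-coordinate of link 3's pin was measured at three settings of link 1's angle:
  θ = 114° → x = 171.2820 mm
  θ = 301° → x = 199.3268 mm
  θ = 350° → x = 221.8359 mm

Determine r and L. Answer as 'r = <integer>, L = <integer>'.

constraint per measurement: (x − r cos θ)² + (r sin θ − e)² = L²
subtracting the θ₁ and θ₂ equations cancels the r² and L² terms:
r = (x₁² − x₂²) / (2[(x₁cos θ₁ + e sin θ₁) − (x₂cos θ₂ + e sin θ₂)]) = 37.0000 → r = 37
L² = (x₁ − r cos θ₁)² + (r sin θ₁ − e)² = 34969.0142 → L = 187.0000 → L = 187
check at θ₃=350°: x = 221.8359 (printed 221.8359) ✓

r = 37, L = 187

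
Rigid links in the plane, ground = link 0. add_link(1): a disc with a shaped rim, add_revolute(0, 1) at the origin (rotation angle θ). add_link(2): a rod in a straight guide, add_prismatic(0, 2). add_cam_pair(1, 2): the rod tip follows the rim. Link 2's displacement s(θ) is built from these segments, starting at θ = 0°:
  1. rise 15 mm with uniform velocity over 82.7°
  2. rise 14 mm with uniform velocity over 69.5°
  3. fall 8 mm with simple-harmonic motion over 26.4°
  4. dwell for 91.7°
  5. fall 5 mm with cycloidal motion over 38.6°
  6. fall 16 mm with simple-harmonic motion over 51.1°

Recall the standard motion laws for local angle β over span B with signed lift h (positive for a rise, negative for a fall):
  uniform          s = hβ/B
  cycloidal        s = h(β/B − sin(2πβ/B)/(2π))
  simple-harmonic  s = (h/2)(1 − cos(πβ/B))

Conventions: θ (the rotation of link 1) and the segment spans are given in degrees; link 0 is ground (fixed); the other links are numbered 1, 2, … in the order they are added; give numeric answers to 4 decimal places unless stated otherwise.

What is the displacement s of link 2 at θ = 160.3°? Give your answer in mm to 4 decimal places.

segment 1 (0° to 82.7°, uniform, h = 15) is passed completely: s = 0.0000 + (15) = 15.0000
segment 2 (82.7° to 152.2°, uniform, h = 14) is passed completely: s = 15.0000 + (14) = 29.0000
θ = 160.3° falls in segment 3 (152.2° to 178.6°, simple-harmonic, h = -8): β = 160.3 − 152.2 = 8.1°, B = 26.4°; Δs = -8/2·(1 − cos(π·0.3068)) = -1.7187; s = 29.0000 − 1.7187 = 27.2813

27.2813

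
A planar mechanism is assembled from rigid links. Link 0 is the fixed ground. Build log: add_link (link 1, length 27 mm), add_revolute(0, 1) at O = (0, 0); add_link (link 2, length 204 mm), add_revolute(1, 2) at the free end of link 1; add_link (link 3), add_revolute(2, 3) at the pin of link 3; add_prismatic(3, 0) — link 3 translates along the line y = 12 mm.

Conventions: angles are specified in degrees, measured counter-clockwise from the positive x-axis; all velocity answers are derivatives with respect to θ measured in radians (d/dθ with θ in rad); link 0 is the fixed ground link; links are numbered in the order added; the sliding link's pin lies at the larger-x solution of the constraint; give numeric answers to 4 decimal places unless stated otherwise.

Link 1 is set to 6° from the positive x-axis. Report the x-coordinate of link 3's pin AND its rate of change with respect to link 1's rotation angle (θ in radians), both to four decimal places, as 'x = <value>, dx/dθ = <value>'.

geometry: r = 27 mm, L = 204 mm, e = 12 mm
crank pin P = (r cos θ, r sin θ) = (26.852091, 2.822269)
h = r sin θ − e = 2.822269 − 12 = -9.177731
x = r cos θ + √(L² − h²) = 26.852091 + 203.793448 = 230.645539
dx/dθ = −r sin θ − h·r cos θ/√(L² − h²) (θ in radians; h = -9.177731) = -1.612999

x = 230.6455, dx/dθ = -1.6130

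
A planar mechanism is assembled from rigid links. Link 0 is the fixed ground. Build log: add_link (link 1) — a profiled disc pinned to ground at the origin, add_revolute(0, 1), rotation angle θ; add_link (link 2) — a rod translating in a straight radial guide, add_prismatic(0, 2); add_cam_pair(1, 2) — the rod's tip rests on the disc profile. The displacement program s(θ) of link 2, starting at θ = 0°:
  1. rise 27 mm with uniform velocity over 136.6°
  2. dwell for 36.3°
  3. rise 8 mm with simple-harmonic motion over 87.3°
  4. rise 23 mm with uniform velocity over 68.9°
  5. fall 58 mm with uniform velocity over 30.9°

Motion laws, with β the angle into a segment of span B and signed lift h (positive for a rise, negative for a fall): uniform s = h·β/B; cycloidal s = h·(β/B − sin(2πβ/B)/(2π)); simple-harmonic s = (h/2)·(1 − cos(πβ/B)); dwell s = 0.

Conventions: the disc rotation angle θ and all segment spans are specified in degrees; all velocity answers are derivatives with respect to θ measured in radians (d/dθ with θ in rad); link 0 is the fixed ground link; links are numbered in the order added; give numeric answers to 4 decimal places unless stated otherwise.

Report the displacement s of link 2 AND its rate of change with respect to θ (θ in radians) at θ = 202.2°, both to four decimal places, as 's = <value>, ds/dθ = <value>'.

seg 1 [0°–136.6°] uniform, h=27: full span → s += 27 → s = 27.0000
seg 2 [136.6°–172.9°] dwell: s stays 27.0000
seg 3 [172.9°–260.2°] simple-harmonic, h=8: θ=202.2° here. β=29.3, B=87.3. 8/2·(1 − cos(π·0.3356)) = 2.0250 → s = 29.0250
velocity in seg [172.9°–260.2°] (simple-harmonic), θ in radians: β = 29.3° = 0.5114 rad, B = 87.3° = 1.5237 rad; ds/dθ = (πh/(2B)) sin(πβ/B) = (π·8/(2·1.5237)) sin(π·0.3356) = 7.171972 mm/rad

s = 29.0250, ds/dθ = 7.1720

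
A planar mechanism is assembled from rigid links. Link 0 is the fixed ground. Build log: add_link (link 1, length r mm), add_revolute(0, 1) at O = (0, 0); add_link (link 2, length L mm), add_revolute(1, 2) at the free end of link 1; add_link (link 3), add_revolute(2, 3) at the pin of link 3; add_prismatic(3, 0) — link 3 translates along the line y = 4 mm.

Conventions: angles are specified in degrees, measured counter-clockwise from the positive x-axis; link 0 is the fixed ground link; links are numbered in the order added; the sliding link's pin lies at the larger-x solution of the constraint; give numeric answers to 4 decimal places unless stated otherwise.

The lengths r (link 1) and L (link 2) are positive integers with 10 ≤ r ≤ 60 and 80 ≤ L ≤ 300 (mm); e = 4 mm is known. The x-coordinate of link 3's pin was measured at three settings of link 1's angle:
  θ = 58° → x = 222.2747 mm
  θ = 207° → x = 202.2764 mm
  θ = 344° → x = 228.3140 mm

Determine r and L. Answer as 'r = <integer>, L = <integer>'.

constraint per measurement: (x − r cos θ)² + (r sin θ − e)² = L²
subtracting the θ₁ and θ₂ equations cancels the r² and L² terms:
r = (x₁² − x₂²) / (2[(x₁cos θ₁ + e sin θ₁) − (x₂cos θ₂ + e sin θ₂)]) = 14.0000 → r = 14
L² = (x₁ − r cos θ₁)² + (r sin θ₁ − e)² = 46225.0068 → L = 215.0000 → L = 215
check at θ₃=344°: x = 228.3140 (printed 228.3140) ✓

r = 14, L = 215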